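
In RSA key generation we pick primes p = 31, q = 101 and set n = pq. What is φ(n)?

3000

For distinct primes, φ(pq) = (p−1)(q−1) = 30 × 100 = 3000.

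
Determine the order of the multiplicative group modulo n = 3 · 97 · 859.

φ(249969) = 249969 · (1 − 1/3) · (1 − 1/97) · (1 − 1/859)
       = 249969 · 164736/249969 = 164736.

164736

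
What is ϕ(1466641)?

First factor: 1466641 = 11^2 · 17 · 23 · 31.
φ(11^2) = 11^1·(11−1) = 11·10 = 110.
φ(17) = 17 − 1 = 16.
φ(23) = 23 − 1 = 22.
φ(31) = 31 − 1 = 30.
φ(1466641) = 110 × 16 × 22 × 30 = 1161600.

1161600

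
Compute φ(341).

300

First factor: 341 = 11 · 31.
φ(341) = 341 · (1 − 1/11) · (1 − 1/31)
       = 341 · 300/341 = 300.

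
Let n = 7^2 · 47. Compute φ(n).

1932

φ(7^2) = 7^1·(7−1) = 7·6 = 42.
φ(47) = 47 − 1 = 46.
Since φ is multiplicative, φ(2303) = 42 · 46 = 1932.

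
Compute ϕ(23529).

23529 = 3 · 11 · 23 · 31.
φ(23529) = 23529 · (1 − 1/3) · (1 − 1/11) · (1 − 1/23) · (1 − 1/31)
       = 23529 · 13200/23529 = 13200.

13200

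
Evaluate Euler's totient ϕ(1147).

First factor: 1147 = 31 * 37.
φ(1147) = 1147 · (1 − 1/31) · (1 − 1/37)
       = 1147 · 1080/1147 = 1080.

1080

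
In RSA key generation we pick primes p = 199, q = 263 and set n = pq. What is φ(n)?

51876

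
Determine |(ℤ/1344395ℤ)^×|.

Factor 1344395: 1344395 = 5 * 13**2 * 37 * 43.
φ(1344395) = 1344395 · (1 − 1/5) · (1 − 1/13) · (1 − 1/37) · (1 − 1/43)
       = 1344395 · 72576/103415 = 943488.

943488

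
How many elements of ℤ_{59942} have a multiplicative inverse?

26880

First factor: 59942 = 2 × 17 × 41 × 43.
φ(2) = 2 − 1 = 1.
φ(17) = 17 − 1 = 16.
φ(41) = 41 − 1 = 40.
φ(43) = 43 − 1 = 42.
Since φ is multiplicative, φ(59942) = 1 · 16 · 40 · 42 = 26880.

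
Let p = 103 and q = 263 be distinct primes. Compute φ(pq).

φ(pq) = (p−1)(q−1) = 102 · 262 = 26724.

26724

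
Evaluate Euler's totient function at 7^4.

φ(7^4) = 7^4 − 7^3 = 2401 − 343 = 2058.

2058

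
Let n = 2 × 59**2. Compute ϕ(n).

3422

φ(2) = 2 − 1 = 1.
φ(59^2) = 59^2 − 59^1 = 3481 − 59 = 3422.
Since φ is multiplicative, φ(6962) = 1 · 3422 = 3422.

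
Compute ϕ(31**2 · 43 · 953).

φ(39380819) = 39380819 · (1 − 1/31) · (1 − 1/43) · (1 − 1/953)
       = 39380819 · 1199520/1270349 = 37185120.

37185120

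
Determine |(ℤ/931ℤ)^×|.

Prime factorization: 931 = 7^2 × 19.
φ(931) = 931 · (1 − 1/7) · (1 − 1/19)
       = 931 · 108/133 = 756.

756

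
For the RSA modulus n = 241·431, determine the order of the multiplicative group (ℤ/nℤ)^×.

103200

φ(241) = 241 − 1 = 240.
φ(431) = 431 − 1 = 430.
Multiply: 240 · 430 = 103200.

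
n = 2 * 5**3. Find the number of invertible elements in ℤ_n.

100

φ(2) = 2 − 1 = 1.
φ(5^3) = 5^3 − 5^2 = 125 − 25 = 100.
φ(250) = 1 × 100 = 100.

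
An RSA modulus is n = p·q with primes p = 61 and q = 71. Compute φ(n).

4200

φ(pq) = (p−1)(q−1) = 60 · 70 = 4200.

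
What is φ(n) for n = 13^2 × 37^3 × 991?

φ(8483313787) = 8483313787 · (1 − 1/13) · (1 − 1/37) · (1 − 1/991)
       = 8483313787 · 427680/476671 = 7611420960.

7611420960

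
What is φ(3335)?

Factor 3335: 3335 = 5 * 23 * 29.
φ(5) = 5 − 1 = 4.
φ(23) = 23 − 1 = 22.
φ(29) = 29 − 1 = 28.
φ(3335) = 4 × 22 × 28 = 2464.

2464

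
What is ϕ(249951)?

First factor: 249951 = 3 · 13^2 · 17 · 29.
φ(249951) = 249951 · (1 − 1/3) · (1 − 1/13) · (1 − 1/17) · (1 − 1/29)
       = 249951 · 10752/19227 = 139776.

139776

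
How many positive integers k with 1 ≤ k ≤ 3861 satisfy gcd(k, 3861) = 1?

2160

First factor: 3861 = 3**3 · 11 · 13.
φ(3861) = 3861 · (1 − 1/3) · (1 − 1/11) · (1 − 1/13)
       = 3861 · 240/429 = 2160.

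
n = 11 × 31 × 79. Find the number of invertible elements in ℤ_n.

φ(11) = 11 − 1 = 10.
φ(31) = 31 − 1 = 30.
φ(79) = 79 − 1 = 78.
Multiply: 10 · 30 · 78 = 23400.

23400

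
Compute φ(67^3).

296274

φ(300763) = 300763 · (1 − 1/67)
       = 300763 · 66/67 = 296274.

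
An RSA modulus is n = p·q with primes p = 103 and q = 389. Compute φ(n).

39576

φ(40067) = 40067 · (1 − 1/103) · (1 − 1/389)
       = 40067 · 39576/40067 = 39576.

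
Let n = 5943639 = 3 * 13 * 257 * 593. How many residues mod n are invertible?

φ(3) = 3 − 1 = 2.
φ(13) = 13 − 1 = 12.
φ(257) = 257 − 1 = 256.
φ(593) = 593 − 1 = 592.
Multiply: 2 · 12 · 256 · 592 = 3637248.

3637248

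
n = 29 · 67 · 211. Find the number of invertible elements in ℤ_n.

388080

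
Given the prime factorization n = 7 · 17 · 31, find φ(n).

2880

φ(3689) = 3689 · (1 − 1/7) · (1 − 1/17) · (1 − 1/31)
       = 3689 · 2880/3689 = 2880.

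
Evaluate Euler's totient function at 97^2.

9312

φ(9409) = 9409 · (1 − 1/97)
       = 9409 · 96/97 = 9312.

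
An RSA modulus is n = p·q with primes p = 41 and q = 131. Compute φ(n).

For distinct primes, φ(pq) = (p−1)(q−1) = 40 × 130 = 5200.

5200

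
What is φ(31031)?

Prime factorization: 31031 = 7 · 11 · 13 · 31.
φ(31031) = 31031 · (1 − 1/7) · (1 − 1/11) · (1 − 1/13) · (1 − 1/31)
       = 31031 · 21600/31031 = 21600.

21600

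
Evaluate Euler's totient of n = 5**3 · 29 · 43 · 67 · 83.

636451200

φ(5^3) = 5^3 − 5^2 = 125 − 25 = 100.
φ(29) = 29 − 1 = 28.
φ(43) = 43 − 1 = 42.
φ(67) = 67 − 1 = 66.
φ(83) = 83 − 1 = 82.
Since φ is multiplicative, φ(866820875) = 100 · 28 · 42 · 66 · 82 = 636451200.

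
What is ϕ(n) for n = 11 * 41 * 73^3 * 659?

100986681600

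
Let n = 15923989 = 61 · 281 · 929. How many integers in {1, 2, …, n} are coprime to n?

15590400

φ(15923989) = 15923989 · (1 − 1/61) · (1 − 1/281) · (1 − 1/929)
       = 15923989 · 15590400/15923989 = 15590400.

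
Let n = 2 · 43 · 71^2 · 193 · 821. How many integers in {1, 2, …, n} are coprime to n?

φ(2) = 2 − 1 = 1.
φ(43) = 43 − 1 = 42.
φ(71^2) = 71^2 − 71^1 = 5041 − 71 = 4970.
φ(193) = 193 − 1 = 192.
φ(821) = 821 − 1 = 820.
Multiply: 1 · 42 · 4970 · 192 · 820 = 32864025600.

32864025600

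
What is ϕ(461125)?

288000

Factor 461125: 461125 = 5^3 × 7 × 17 × 31.
φ(5^3) = 5^2·(5−1) = 25·4 = 100.
φ(7) = 7 − 1 = 6.
φ(17) = 17 − 1 = 16.
φ(31) = 31 − 1 = 30.
Since φ is multiplicative, φ(461125) = 100 · 6 · 16 · 30 = 288000.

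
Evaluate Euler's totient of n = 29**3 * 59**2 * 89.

7091150528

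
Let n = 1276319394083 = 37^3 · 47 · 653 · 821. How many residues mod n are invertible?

φ(37^3) = 37^2·(37−1) = 1369·36 = 49284.
φ(47) = 47 − 1 = 46.
φ(653) = 653 − 1 = 652.
φ(821) = 821 − 1 = 820.
Multiply: 49284 · 46 · 652 · 820 = 1212063096960.

1212063096960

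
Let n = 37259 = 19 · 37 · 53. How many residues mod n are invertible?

33696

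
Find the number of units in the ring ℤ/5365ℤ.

4032

Factor 5365: 5365 = 5 · 29 · 37.
φ(5) = 5 − 1 = 4.
φ(29) = 29 − 1 = 28.
φ(37) = 37 − 1 = 36.
Multiply: 4 · 28 · 36 = 4032.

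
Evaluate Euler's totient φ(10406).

4620

10406 = 2 * 11^2 * 43.
φ(10406) = 10406 · (1 − 1/2) · (1 − 1/11) · (1 − 1/43)
       = 10406 · 420/946 = 4620.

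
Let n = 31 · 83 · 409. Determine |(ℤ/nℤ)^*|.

1003680

φ(31) = 31 − 1 = 30.
φ(83) = 83 − 1 = 82.
φ(409) = 409 − 1 = 408.
Since φ is multiplicative, φ(1052357) = 30 · 82 · 408 = 1003680.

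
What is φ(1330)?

First factor: 1330 = 2 × 5 × 7 × 19.
φ(1330) = 1330 · (1 − 1/2) · (1 − 1/5) · (1 − 1/7) · (1 − 1/19)
       = 1330 · 432/1330 = 432.

432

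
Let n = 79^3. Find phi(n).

φ(79^3) = 79^2·(79−1) = 6241·78 = 486798.

486798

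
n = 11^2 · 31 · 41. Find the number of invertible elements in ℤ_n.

132000

φ(153791) = 153791 · (1 − 1/11) · (1 − 1/31) · (1 − 1/41)
       = 153791 · 12000/13981 = 132000.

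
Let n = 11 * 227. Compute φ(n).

φ(11) = 11 − 1 = 10.
φ(227) = 227 − 1 = 226.
Since φ is multiplicative, φ(2497) = 10 · 226 = 2260.

2260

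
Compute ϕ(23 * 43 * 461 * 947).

402087840

φ(23) = 23 − 1 = 22.
φ(43) = 43 − 1 = 42.
φ(461) = 461 − 1 = 460.
φ(947) = 947 − 1 = 946.
Multiply: 22 · 42 · 460 · 946 = 402087840.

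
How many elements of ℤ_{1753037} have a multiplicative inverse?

1372800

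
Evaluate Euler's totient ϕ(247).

Prime factorization: 247 = 13 · 19.
φ(247) = 247 · (1 − 1/13) · (1 − 1/19)
       = 247 · 216/247 = 216.

216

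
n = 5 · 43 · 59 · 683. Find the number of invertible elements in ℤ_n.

φ(8663855) = 8663855 · (1 − 1/5) · (1 − 1/43) · (1 − 1/59) · (1 − 1/683)
       = 8663855 · 6645408/8663855 = 6645408.

6645408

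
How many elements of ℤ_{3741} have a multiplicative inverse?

2352

3741 = 3 · 29 · 43.
φ(3741) = 3741 · (1 − 1/3) · (1 − 1/29) · (1 − 1/43)
       = 3741 · 2352/3741 = 2352.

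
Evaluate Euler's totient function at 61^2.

3660

φ(3721) = 3721 · (1 − 1/61)
       = 3721 · 60/61 = 3660.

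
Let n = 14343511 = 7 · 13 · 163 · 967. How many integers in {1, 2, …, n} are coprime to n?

φ(14343511) = 14343511 · (1 − 1/7) · (1 − 1/13) · (1 − 1/163) · (1 − 1/967)
       = 14343511 · 11267424/14343511 = 11267424.

11267424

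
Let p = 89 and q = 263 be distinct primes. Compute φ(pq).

For distinct primes, φ(pq) = (p−1)(q−1) = 88 × 262 = 23056.

23056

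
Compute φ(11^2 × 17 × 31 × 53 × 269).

φ(909126119) = 909126119 · (1 − 1/11) · (1 − 1/17) · (1 − 1/31) · (1 − 1/53) · (1 − 1/269)
       = 909126119 · 66892800/82647829 = 735820800.

735820800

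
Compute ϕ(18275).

13440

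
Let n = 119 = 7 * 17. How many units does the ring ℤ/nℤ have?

96

φ(7) = 7 − 1 = 6.
φ(17) = 17 − 1 = 16.
Multiply: 6 · 16 = 96.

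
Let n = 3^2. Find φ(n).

φ(9) = 9 · (1 − 1/3)
       = 9 · 2/3 = 6.

6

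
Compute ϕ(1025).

Prime factorization: 1025 = 5^2 × 41.
φ(1025) = 1025 · (1 − 1/5) · (1 − 1/41)
       = 1025 · 160/205 = 800.

800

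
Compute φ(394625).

240000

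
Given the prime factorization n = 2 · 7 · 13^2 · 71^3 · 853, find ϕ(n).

281403944640

φ(722335264378) = 722335264378 · (1 − 1/2) · (1 − 1/7) · (1 − 1/13) · (1 − 1/71) · (1 − 1/853)
       = 722335264378 · 4294080/11022466 = 281403944640.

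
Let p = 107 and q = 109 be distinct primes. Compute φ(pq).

11448

φ(11663) = 11663 · (1 − 1/107) · (1 − 1/109)
       = 11663 · 11448/11663 = 11448.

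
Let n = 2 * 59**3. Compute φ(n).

201898

φ(410758) = 410758 · (1 − 1/2) · (1 − 1/59)
       = 410758 · 58/118 = 201898.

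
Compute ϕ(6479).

5400

Prime factorization: 6479 = 11 × 19 × 31.
φ(11) = 11 − 1 = 10.
φ(19) = 19 − 1 = 18.
φ(31) = 31 − 1 = 30.
Since φ is multiplicative, φ(6479) = 10 · 18 · 30 = 5400.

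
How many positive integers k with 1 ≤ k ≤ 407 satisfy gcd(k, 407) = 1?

Prime factorization: 407 = 11 × 37.
φ(407) = 407 · (1 − 1/11) · (1 − 1/37)
       = 407 · 360/407 = 360.

360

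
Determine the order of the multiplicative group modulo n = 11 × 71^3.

3528700

φ(3937021) = 3937021 · (1 − 1/11) · (1 − 1/71)
       = 3937021 · 700/781 = 3528700.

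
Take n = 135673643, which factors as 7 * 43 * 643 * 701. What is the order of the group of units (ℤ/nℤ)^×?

φ(7) = 7 − 1 = 6.
φ(43) = 43 − 1 = 42.
φ(643) = 643 − 1 = 642.
φ(701) = 701 − 1 = 700.
Multiply: 6 · 42 · 642 · 700 = 113248800.

113248800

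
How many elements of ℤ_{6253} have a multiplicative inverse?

6253 = 13**2 · 37.
φ(13^2) = 13^2 − 13^1 = 169 − 13 = 156.
φ(37) = 37 − 1 = 36.
Multiply: 156 · 36 = 5616.

5616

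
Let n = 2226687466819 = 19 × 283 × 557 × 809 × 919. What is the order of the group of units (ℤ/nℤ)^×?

2093391454464

φ(19) = 19 − 1 = 18.
φ(283) = 283 − 1 = 282.
φ(557) = 557 − 1 = 556.
φ(809) = 809 − 1 = 808.
φ(919) = 919 − 1 = 918.
φ(2226687466819) = 18 × 282 × 556 × 808 × 918 = 2093391454464.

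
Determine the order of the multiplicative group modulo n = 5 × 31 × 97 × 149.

1704960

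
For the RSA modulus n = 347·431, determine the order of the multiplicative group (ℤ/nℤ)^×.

148780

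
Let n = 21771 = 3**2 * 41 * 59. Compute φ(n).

13920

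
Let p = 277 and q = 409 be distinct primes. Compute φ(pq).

φ(pq) = (p−1)(q−1) = 276 · 408 = 112608.

112608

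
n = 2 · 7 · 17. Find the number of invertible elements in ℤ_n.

φ(238) = 238 · (1 − 1/2) · (1 − 1/7) · (1 − 1/17)
       = 238 · 96/238 = 96.

96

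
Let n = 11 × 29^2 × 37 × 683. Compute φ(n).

φ(11) = 11 − 1 = 10.
φ(29^2) = 29^1·(29−1) = 29·28 = 812.
φ(37) = 37 − 1 = 36.
φ(683) = 683 − 1 = 682.
Multiply: 10 · 812 · 36 · 682 = 199362240.

199362240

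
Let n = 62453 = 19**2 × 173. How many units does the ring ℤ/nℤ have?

58824

φ(62453) = 62453 · (1 − 1/19) · (1 − 1/173)
       = 62453 · 3096/3287 = 58824.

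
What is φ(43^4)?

φ(3418801) = 3418801 · (1 − 1/43)
       = 3418801 · 42/43 = 3339294.

3339294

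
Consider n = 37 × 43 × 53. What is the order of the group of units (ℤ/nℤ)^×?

φ(37) = 37 − 1 = 36.
φ(43) = 43 − 1 = 42.
φ(53) = 53 − 1 = 52.
Since φ is multiplicative, φ(84323) = 36 · 42 · 52 = 78624.

78624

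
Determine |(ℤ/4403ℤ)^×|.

3456

4403 = 7 · 17 · 37.
φ(7) = 7 − 1 = 6.
φ(17) = 17 − 1 = 16.
φ(37) = 37 − 1 = 36.
φ(4403) = 6 × 16 × 36 = 3456.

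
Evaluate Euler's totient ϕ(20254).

8640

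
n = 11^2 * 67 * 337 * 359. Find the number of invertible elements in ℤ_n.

φ(11^2) = 11^1·(11−1) = 11·10 = 110.
φ(67) = 67 − 1 = 66.
φ(337) = 337 − 1 = 336.
φ(359) = 359 − 1 = 358.
Multiply: 110 · 66 · 336 · 358 = 873290880.

873290880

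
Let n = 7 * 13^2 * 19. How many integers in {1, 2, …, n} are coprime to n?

16848

φ(7) = 7 − 1 = 6.
φ(13^2) = 13^2 − 13^1 = 169 − 13 = 156.
φ(19) = 19 − 1 = 18.
φ(22477) = 6 × 156 × 18 = 16848.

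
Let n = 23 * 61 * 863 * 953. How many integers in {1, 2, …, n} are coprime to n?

φ(23) = 23 − 1 = 22.
φ(61) = 61 − 1 = 60.
φ(863) = 863 − 1 = 862.
φ(953) = 953 − 1 = 952.
Since φ is multiplicative, φ(1153881917) = 22 · 60 · 862 · 952 = 1083223680.

1083223680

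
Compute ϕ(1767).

1080

1767 = 3 · 19 · 31.
φ(3) = 3 − 1 = 2.
φ(19) = 19 − 1 = 18.
φ(31) = 31 − 1 = 30.
Since φ is multiplicative, φ(1767) = 2 · 18 · 30 = 1080.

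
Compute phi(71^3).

352870

φ(357911) = 357911 · (1 − 1/71)
       = 357911 · 70/71 = 352870.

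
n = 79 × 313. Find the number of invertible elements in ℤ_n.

24336

φ(79) = 79 − 1 = 78.
φ(313) = 313 − 1 = 312.
φ(24727) = 78 × 312 = 24336.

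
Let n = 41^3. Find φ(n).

67240

φ(41^3) = 41^3 − 41^2 = 68921 − 1681 = 67240.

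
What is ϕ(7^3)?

294

φ(7^3) = 7^2·(7−1) = 49·6 = 294.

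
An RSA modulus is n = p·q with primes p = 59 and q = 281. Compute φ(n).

φ(n) = (p − 1)(q − 1) = (59−1)(281−1) = 58·280 = 16240.

16240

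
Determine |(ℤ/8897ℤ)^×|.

Factor 8897: 8897 = 7 · 31 · 41.
φ(7) = 7 − 1 = 6.
φ(31) = 31 − 1 = 30.
φ(41) = 41 − 1 = 40.
Since φ is multiplicative, φ(8897) = 6 · 30 · 40 = 7200.

7200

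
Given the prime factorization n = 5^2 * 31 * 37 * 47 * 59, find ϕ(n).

φ(5^2) = 5^1·(5−1) = 5·4 = 20.
φ(31) = 31 − 1 = 30.
φ(37) = 37 − 1 = 36.
φ(47) = 47 − 1 = 46.
φ(59) = 59 − 1 = 58.
φ(79515775) = 20 × 30 × 36 × 46 × 58 = 57628800.

57628800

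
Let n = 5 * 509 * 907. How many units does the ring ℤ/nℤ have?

φ(2308315) = 2308315 · (1 − 1/5) · (1 − 1/509) · (1 − 1/907)
       = 2308315 · 1840992/2308315 = 1840992.

1840992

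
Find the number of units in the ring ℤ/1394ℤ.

640

1394 = 2 · 17 · 41.
φ(2) = 2 − 1 = 1.
φ(17) = 17 − 1 = 16.
φ(41) = 41 − 1 = 40.
φ(1394) = 1 × 16 × 40 = 640.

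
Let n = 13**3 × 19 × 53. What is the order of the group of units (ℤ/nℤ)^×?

φ(2212379) = 2212379 · (1 − 1/13) · (1 − 1/19) · (1 − 1/53)
       = 2212379 · 11232/13091 = 1898208.

1898208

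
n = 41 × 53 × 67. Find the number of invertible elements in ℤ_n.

137280

φ(145591) = 145591 · (1 − 1/41) · (1 − 1/53) · (1 − 1/67)
       = 145591 · 137280/145591 = 137280.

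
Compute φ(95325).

First factor: 95325 = 3 · 5^2 · 31 · 41.
φ(3) = 3 − 1 = 2.
φ(5^2) = 5^1·(5−1) = 5·4 = 20.
φ(31) = 31 − 1 = 30.
φ(41) = 41 − 1 = 40.
Since φ is multiplicative, φ(95325) = 2 · 20 · 30 · 40 = 48000.

48000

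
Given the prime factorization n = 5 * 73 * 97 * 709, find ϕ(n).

φ(5) = 5 − 1 = 4.
φ(73) = 73 − 1 = 72.
φ(97) = 97 − 1 = 96.
φ(709) = 709 − 1 = 708.
φ(25102145) = 4 × 72 × 96 × 708 = 19574784.

19574784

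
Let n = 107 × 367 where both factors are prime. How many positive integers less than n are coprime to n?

φ(n) = (p − 1)(q − 1) = (107−1)(367−1) = 106·366 = 38796.

38796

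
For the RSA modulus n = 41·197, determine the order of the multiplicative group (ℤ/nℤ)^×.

φ(8077) = 8077 · (1 − 1/41) · (1 − 1/197)
       = 8077 · 7840/8077 = 7840.

7840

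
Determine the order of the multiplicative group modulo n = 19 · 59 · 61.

62640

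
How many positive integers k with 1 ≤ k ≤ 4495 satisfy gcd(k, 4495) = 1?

3360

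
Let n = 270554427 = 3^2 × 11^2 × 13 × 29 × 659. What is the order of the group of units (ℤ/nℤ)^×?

145918080

φ(270554427) = 270554427 · (1 − 1/3) · (1 − 1/11) · (1 − 1/13) · (1 − 1/29) · (1 − 1/659)
       = 270554427 · 4421760/8198619 = 145918080.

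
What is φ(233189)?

First factor: 233189 = 11 · 17 · 29 · 43.
φ(233189) = 233189 · (1 − 1/11) · (1 − 1/17) · (1 − 1/29) · (1 − 1/43)
       = 233189 · 188160/233189 = 188160.

188160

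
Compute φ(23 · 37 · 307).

φ(23) = 23 − 1 = 22.
φ(37) = 37 − 1 = 36.
φ(307) = 307 − 1 = 306.
φ(261257) = 22 × 36 × 306 = 242352.

242352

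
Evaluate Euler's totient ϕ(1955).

1408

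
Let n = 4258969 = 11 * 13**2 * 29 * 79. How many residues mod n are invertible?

φ(11) = 11 − 1 = 10.
φ(13^2) = 13^1·(13−1) = 13·12 = 156.
φ(29) = 29 − 1 = 28.
φ(79) = 79 − 1 = 78.
φ(4258969) = 10 × 156 × 28 × 78 = 3407040.

3407040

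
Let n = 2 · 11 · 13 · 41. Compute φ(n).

4800

φ(2) = 2 − 1 = 1.
φ(11) = 11 − 1 = 10.
φ(13) = 13 − 1 = 12.
φ(41) = 41 − 1 = 40.
Multiply: 1 · 10 · 12 · 40 = 4800.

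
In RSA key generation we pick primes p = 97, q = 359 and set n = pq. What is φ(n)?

34368

φ(pq) = (p−1)(q−1) = 96 · 358 = 34368.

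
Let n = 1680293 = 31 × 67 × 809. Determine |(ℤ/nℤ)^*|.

1599840

φ(1680293) = 1680293 · (1 − 1/31) · (1 − 1/67) · (1 − 1/809)
       = 1680293 · 1599840/1680293 = 1599840.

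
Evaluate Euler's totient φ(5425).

3600

Factor 5425: 5425 = 5^2 · 7 · 31.
φ(5425) = 5425 · (1 − 1/5) · (1 − 1/7) · (1 − 1/31)
       = 5425 · 720/1085 = 3600.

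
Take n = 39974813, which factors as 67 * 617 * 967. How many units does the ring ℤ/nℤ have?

φ(67) = 67 − 1 = 66.
φ(617) = 617 − 1 = 616.
φ(967) = 967 − 1 = 966.
Since φ is multiplicative, φ(39974813) = 66 · 616 · 966 = 39273696.

39273696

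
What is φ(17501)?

15120

Prime factorization: 17501 = 11 × 37 × 43.
φ(17501) = 17501 · (1 − 1/11) · (1 − 1/37) · (1 − 1/43)
       = 17501 · 15120/17501 = 15120.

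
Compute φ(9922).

First factor: 9922 = 2 * 11^2 * 41.
φ(9922) = 9922 · (1 − 1/2) · (1 − 1/11) · (1 − 1/41)
       = 9922 · 400/902 = 4400.

4400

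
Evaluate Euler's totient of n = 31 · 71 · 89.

184800

φ(31) = 31 − 1 = 30.
φ(71) = 71 − 1 = 70.
φ(89) = 89 − 1 = 88.
Multiply: 30 · 70 · 88 = 184800.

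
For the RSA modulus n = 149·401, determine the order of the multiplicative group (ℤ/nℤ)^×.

59200

φ(n) = (p − 1)(q − 1) = (149−1)(401−1) = 148·400 = 59200.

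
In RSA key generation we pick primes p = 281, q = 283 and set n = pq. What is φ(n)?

78960

φ(n) = (p − 1)(q − 1) = (281−1)(283−1) = 280·282 = 78960.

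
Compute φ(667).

First factor: 667 = 23 * 29.
φ(23) = 23 − 1 = 22.
φ(29) = 29 − 1 = 28.
Since φ is multiplicative, φ(667) = 22 · 28 = 616.

616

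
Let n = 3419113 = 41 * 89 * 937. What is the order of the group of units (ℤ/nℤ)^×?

3294720

φ(3419113) = 3419113 · (1 − 1/41) · (1 − 1/89) · (1 − 1/937)
       = 3419113 · 3294720/3419113 = 3294720.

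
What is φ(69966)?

Prime factorization: 69966 = 2 · 3^2 · 13^2 · 23.
φ(2) = 2 − 1 = 1.
φ(3^2) = 3^2 − 3^1 = 9 − 3 = 6.
φ(13^2) = 13^1·(13−1) = 13·12 = 156.
φ(23) = 23 − 1 = 22.
Since φ is multiplicative, φ(69966) = 1 · 6 · 156 · 22 = 20592.

20592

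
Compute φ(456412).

193600

Prime factorization: 456412 = 2**2 * 11**2 * 23 * 41.
φ(456412) = 456412 · (1 − 1/2) · (1 − 1/11) · (1 − 1/23) · (1 − 1/41)
       = 456412 · 8800/20746 = 193600.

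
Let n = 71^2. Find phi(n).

φ(71^2) = 71^2 − 71^1 = 5041 − 71 = 4970.

4970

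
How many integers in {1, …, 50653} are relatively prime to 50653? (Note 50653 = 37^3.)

49284

φ(50653) = 50653 · (1 − 1/37)
       = 50653 · 36/37 = 49284.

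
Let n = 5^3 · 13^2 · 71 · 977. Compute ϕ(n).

1065792000

φ(5^3) = 5^2·(5−1) = 25·4 = 100.
φ(13^2) = 13^1·(13−1) = 13·12 = 156.
φ(71) = 71 − 1 = 70.
φ(977) = 977 − 1 = 976.
φ(1465377875) = 100 × 156 × 70 × 976 = 1065792000.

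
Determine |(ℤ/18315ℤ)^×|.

8640

First factor: 18315 = 3^2 · 5 · 11 · 37.
φ(18315) = 18315 · (1 − 1/3) · (1 − 1/5) · (1 − 1/11) · (1 − 1/37)
       = 18315 · 2880/6105 = 8640.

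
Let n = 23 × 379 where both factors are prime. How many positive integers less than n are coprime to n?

φ(pq) = (p−1)(q−1) = 22 · 378 = 8316.

8316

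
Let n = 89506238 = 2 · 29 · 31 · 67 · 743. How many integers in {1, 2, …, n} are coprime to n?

41136480

φ(2) = 2 − 1 = 1.
φ(29) = 29 − 1 = 28.
φ(31) = 31 − 1 = 30.
φ(67) = 67 − 1 = 66.
φ(743) = 743 − 1 = 742.
Since φ is multiplicative, φ(89506238) = 1 · 28 · 30 · 66 · 742 = 41136480.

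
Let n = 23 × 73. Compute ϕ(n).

φ(23) = 23 − 1 = 22.
φ(73) = 73 − 1 = 72.
φ(1679) = 22 × 72 = 1584.

1584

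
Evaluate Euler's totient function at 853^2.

φ(727609) = 727609 · (1 − 1/853)
       = 727609 · 852/853 = 726756.

726756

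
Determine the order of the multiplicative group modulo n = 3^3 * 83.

φ(2241) = 2241 · (1 − 1/3) · (1 − 1/83)
       = 2241 · 164/249 = 1476.

1476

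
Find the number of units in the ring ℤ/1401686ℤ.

567840

First factor: 1401686 = 2 * 11 * 13^3 * 29.
φ(2) = 2 − 1 = 1.
φ(11) = 11 − 1 = 10.
φ(13^3) = 13^2·(13−1) = 169·12 = 2028.
φ(29) = 29 − 1 = 28.
Multiply: 1 · 10 · 2028 · 28 = 567840.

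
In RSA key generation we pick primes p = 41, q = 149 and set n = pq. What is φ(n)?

5920

φ(41) = 41 − 1 = 40.
φ(149) = 149 − 1 = 148.
Since φ is multiplicative, φ(6109) = 40 · 148 = 5920.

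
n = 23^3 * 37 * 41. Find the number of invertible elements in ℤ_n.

φ(23^3) = 23^3 − 23^2 = 12167 − 529 = 11638.
φ(37) = 37 − 1 = 36.
φ(41) = 41 − 1 = 40.
Since φ is multiplicative, φ(18457339) = 11638 · 36 · 40 = 16758720.

16758720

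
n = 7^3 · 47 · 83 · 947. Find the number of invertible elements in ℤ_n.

1049083728

φ(1267126721) = 1267126721 · (1 − 1/7) · (1 − 1/47) · (1 − 1/83) · (1 − 1/947)
       = 1267126721 · 21409872/25859729 = 1049083728.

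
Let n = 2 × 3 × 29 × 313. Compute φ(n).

φ(54462) = 54462 · (1 − 1/2) · (1 − 1/3) · (1 − 1/29) · (1 − 1/313)
       = 54462 · 17472/54462 = 17472.

17472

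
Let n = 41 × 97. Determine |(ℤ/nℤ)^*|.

3840

φ(41) = 41 − 1 = 40.
φ(97) = 97 − 1 = 96.
Multiply: 40 · 96 = 3840.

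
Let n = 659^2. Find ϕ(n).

433622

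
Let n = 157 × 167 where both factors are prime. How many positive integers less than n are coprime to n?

25896

φ(pq) = (p−1)(q−1) = 156 · 166 = 25896.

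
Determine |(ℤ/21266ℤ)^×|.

8820

Prime factorization: 21266 = 2 × 7^3 × 31.
φ(21266) = 21266 · (1 − 1/2) · (1 − 1/7) · (1 − 1/31)
       = 21266 · 180/434 = 8820.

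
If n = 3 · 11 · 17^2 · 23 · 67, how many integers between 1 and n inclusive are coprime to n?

7898880

φ(14696517) = 14696517 · (1 − 1/3) · (1 − 1/11) · (1 − 1/17) · (1 − 1/23) · (1 − 1/67)
       = 14696517 · 464640/864501 = 7898880.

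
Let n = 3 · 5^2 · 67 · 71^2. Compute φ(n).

φ(3) = 3 − 1 = 2.
φ(5^2) = 5^2 − 5^1 = 25 − 5 = 20.
φ(67) = 67 − 1 = 66.
φ(71^2) = 71^1·(71−1) = 71·70 = 4970.
φ(25331025) = 2 × 20 × 66 × 4970 = 13120800.

13120800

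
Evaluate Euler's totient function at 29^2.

812

φ(841) = 841 · (1 − 1/29)
       = 841 · 28/29 = 812.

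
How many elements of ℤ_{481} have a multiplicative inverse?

432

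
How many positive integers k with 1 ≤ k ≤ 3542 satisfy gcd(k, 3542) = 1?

First factor: 3542 = 2 · 7 · 11 · 23.
φ(3542) = 3542 · (1 − 1/2) · (1 − 1/7) · (1 − 1/11) · (1 − 1/23)
       = 3542 · 1320/3542 = 1320.

1320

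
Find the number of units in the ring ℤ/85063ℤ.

71280

First factor: 85063 = 11**2 · 19 · 37.
φ(85063) = 85063 · (1 − 1/11) · (1 − 1/19) · (1 − 1/37)
       = 85063 · 6480/7733 = 71280.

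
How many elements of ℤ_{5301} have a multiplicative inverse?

3240

5301 = 3^2 * 19 * 31.
φ(3^2) = 3^1·(3−1) = 3·2 = 6.
φ(19) = 19 − 1 = 18.
φ(31) = 31 − 1 = 30.
φ(5301) = 6 × 18 × 30 = 3240.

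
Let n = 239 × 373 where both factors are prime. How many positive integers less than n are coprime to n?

φ(n) = (p − 1)(q − 1) = (239−1)(373−1) = 238·372 = 88536.

88536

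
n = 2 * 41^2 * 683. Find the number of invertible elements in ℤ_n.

1118480

φ(2) = 2 − 1 = 1.
φ(41^2) = 41^2 − 41^1 = 1681 − 41 = 1640.
φ(683) = 683 − 1 = 682.
Since φ is multiplicative, φ(2296246) = 1 · 1640 · 682 = 1118480.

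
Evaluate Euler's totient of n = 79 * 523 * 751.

30537000

φ(79) = 79 − 1 = 78.
φ(523) = 523 − 1 = 522.
φ(751) = 751 − 1 = 750.
Since φ is multiplicative, φ(31029067) = 78 · 522 · 750 = 30537000.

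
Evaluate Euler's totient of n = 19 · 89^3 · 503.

6298525728

φ(19) = 19 − 1 = 18.
φ(89^3) = 89^2·(89−1) = 7921·88 = 697048.
φ(503) = 503 − 1 = 502.
Multiply: 18 · 697048 · 502 = 6298525728.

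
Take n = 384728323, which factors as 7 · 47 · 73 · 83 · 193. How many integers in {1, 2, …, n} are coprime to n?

312864768

φ(384728323) = 384728323 · (1 − 1/7) · (1 − 1/47) · (1 − 1/73) · (1 − 1/83) · (1 − 1/193)
       = 384728323 · 312864768/384728323 = 312864768.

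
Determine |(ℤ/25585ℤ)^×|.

16128

Factor 25585: 25585 = 5 · 7 · 17 · 43.
φ(5) = 5 − 1 = 4.
φ(7) = 7 − 1 = 6.
φ(17) = 17 − 1 = 16.
φ(43) = 43 − 1 = 42.
Multiply: 4 · 6 · 16 · 42 = 16128.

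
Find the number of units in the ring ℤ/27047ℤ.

24192

27047 = 17 × 37 × 43.
φ(27047) = 27047 · (1 − 1/17) · (1 − 1/37) · (1 − 1/43)
       = 27047 · 24192/27047 = 24192.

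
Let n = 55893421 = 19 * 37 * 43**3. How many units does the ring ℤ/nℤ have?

50322384

φ(19) = 19 − 1 = 18.
φ(37) = 37 − 1 = 36.
φ(43^3) = 43^2·(43−1) = 1849·42 = 77658.
φ(55893421) = 18 × 36 × 77658 = 50322384.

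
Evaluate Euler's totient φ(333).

216

Prime factorization: 333 = 3^2 × 37.
φ(333) = 333 · (1 − 1/3) · (1 − 1/37)
       = 333 · 72/111 = 216.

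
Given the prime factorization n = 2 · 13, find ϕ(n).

12

φ(2) = 2 − 1 = 1.
φ(13) = 13 − 1 = 12.
φ(26) = 1 × 12 = 12.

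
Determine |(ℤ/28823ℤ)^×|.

28823 = 19 * 37 * 41.
φ(19) = 19 − 1 = 18.
φ(37) = 37 − 1 = 36.
φ(41) = 41 − 1 = 40.
Multiply: 18 · 36 · 40 = 25920.

25920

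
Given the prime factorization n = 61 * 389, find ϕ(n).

23280

φ(23729) = 23729 · (1 − 1/61) · (1 − 1/389)
       = 23729 · 23280/23729 = 23280.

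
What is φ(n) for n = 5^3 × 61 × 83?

φ(632875) = 632875 · (1 − 1/5) · (1 − 1/61) · (1 − 1/83)
       = 632875 · 19680/25315 = 492000.

492000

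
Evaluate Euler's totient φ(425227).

Prime factorization: 425227 = 11 × 29 × 31 × 43.
φ(425227) = 425227 · (1 − 1/11) · (1 − 1/29) · (1 − 1/31) · (1 − 1/43)
       = 425227 · 352800/425227 = 352800.

352800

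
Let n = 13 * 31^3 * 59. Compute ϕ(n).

φ(22849697) = 22849697 · (1 − 1/13) · (1 − 1/31) · (1 − 1/59)
       = 22849697 · 20880/23777 = 20065680.

20065680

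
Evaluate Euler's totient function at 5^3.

φ(5^3) = 5^2·(5−1) = 25·4 = 100.

100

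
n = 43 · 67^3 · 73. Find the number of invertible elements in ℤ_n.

895932576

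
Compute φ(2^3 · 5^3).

φ(1000) = 1000 · (1 − 1/2) · (1 − 1/5)
       = 1000 · 4/10 = 400.

400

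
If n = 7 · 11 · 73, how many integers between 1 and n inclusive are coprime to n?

4320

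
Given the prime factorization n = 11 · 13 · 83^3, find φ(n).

67787760

φ(11) = 11 − 1 = 10.
φ(13) = 13 − 1 = 12.
φ(83^3) = 83^2·(83−1) = 6889·82 = 564898.
φ(81765541) = 10 × 12 × 564898 = 67787760.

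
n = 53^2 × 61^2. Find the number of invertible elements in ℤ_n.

10086960

φ(10452289) = 10452289 · (1 − 1/53) · (1 − 1/61)
       = 10452289 · 3120/3233 = 10086960.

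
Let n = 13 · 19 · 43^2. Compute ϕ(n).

φ(13) = 13 − 1 = 12.
φ(19) = 19 − 1 = 18.
φ(43^2) = 43^2 − 43^1 = 1849 − 43 = 1806.
Since φ is multiplicative, φ(456703) = 12 · 18 · 1806 = 390096.

390096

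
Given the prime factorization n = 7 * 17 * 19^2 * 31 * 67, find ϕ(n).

65007360

φ(7) = 7 − 1 = 6.
φ(17) = 17 − 1 = 16.
φ(19^2) = 19^2 − 19^1 = 361 − 19 = 342.
φ(31) = 31 − 1 = 30.
φ(67) = 67 − 1 = 66.
φ(89225843) = 6 × 16 × 342 × 30 × 66 = 65007360.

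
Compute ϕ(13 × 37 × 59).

25056

φ(13) = 13 − 1 = 12.
φ(37) = 37 − 1 = 36.
φ(59) = 59 − 1 = 58.
Since φ is multiplicative, φ(28379) = 12 · 36 · 58 = 25056.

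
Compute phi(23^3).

φ(12167) = 12167 · (1 − 1/23)
       = 12167 · 22/23 = 11638.

11638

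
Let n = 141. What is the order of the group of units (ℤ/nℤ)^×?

92

Factor 141: 141 = 3 · 47.
φ(141) = 141 · (1 − 1/3) · (1 − 1/47)
       = 141 · 92/141 = 92.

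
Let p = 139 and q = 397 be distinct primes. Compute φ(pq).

54648

φ(pq) = (p−1)(q−1) = 138 · 396 = 54648.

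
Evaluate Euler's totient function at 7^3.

294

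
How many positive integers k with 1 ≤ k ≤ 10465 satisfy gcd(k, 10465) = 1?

First factor: 10465 = 5 · 7 · 13 · 23.
φ(10465) = 10465 · (1 − 1/5) · (1 − 1/7) · (1 − 1/13) · (1 − 1/23)
       = 10465 · 6336/10465 = 6336.

6336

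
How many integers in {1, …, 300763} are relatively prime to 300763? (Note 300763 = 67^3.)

φ(67^3) = 67^2·(67−1) = 4489·66 = 296274.

296274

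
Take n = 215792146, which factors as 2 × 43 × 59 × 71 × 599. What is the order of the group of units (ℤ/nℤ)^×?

φ(215792146) = 215792146 · (1 − 1/2) · (1 − 1/43) · (1 − 1/59) · (1 − 1/71) · (1 − 1/599)
       = 215792146 · 101970960/215792146 = 101970960.

101970960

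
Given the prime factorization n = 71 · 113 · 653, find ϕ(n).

5111680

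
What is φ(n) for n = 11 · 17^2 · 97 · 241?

62668800

φ(74315483) = 74315483 · (1 − 1/11) · (1 − 1/17) · (1 − 1/97) · (1 − 1/241)
       = 74315483 · 3686400/4371499 = 62668800.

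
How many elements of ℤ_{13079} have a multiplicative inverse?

11200

Factor 13079: 13079 = 11 * 29 * 41.
φ(13079) = 13079 · (1 − 1/11) · (1 − 1/29) · (1 − 1/41)
       = 13079 · 11200/13079 = 11200.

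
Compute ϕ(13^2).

φ(169) = 169 · (1 − 1/13)
       = 169 · 12/13 = 156.

156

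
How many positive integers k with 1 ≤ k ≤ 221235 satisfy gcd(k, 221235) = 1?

98784

First factor: 221235 = 3 * 5 * 7^3 * 43.
φ(221235) = 221235 · (1 − 1/3) · (1 − 1/5) · (1 − 1/7) · (1 − 1/43)
       = 221235 · 2016/4515 = 98784.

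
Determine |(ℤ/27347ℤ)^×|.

Prime factorization: 27347 = 23 * 29 * 41.
φ(23) = 23 − 1 = 22.
φ(29) = 29 − 1 = 28.
φ(41) = 41 − 1 = 40.
Since φ is multiplicative, φ(27347) = 22 · 28 · 40 = 24640.

24640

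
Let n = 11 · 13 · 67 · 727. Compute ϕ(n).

5749920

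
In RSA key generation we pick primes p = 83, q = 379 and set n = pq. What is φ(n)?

30996

φ(83) = 83 − 1 = 82.
φ(379) = 379 − 1 = 378.
φ(31457) = 82 × 378 = 30996.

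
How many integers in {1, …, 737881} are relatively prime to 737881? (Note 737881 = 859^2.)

φ(859^2) = 859^1·(859−1) = 859·858 = 737022.

737022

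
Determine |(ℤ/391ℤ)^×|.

First factor: 391 = 17 × 23.
φ(391) = 391 · (1 − 1/17) · (1 − 1/23)
       = 391 · 352/391 = 352.

352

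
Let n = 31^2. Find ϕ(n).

φ(31^2) = 31^1·(31−1) = 31·30 = 930.

930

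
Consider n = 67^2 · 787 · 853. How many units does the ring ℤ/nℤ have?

φ(3013515079) = 3013515079 · (1 − 1/67) · (1 − 1/787) · (1 − 1/853)
       = 3013515079 · 44198352/44977837 = 2961289584.

2961289584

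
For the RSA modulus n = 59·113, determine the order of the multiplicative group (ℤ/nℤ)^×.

φ(6667) = 6667 · (1 − 1/59) · (1 − 1/113)
       = 6667 · 6496/6667 = 6496.

6496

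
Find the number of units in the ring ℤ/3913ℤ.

3024

Factor 3913: 3913 = 7 × 13 × 43.
φ(7) = 7 − 1 = 6.
φ(13) = 13 − 1 = 12.
φ(43) = 43 − 1 = 42.
φ(3913) = 6 × 12 × 42 = 3024.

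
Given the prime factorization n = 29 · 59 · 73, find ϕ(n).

φ(124903) = 124903 · (1 − 1/29) · (1 − 1/59) · (1 − 1/73)
       = 124903 · 116928/124903 = 116928.

116928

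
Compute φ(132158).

54912

Factor 132158: 132158 = 2 · 13**2 · 17 · 23.
φ(132158) = 132158 · (1 − 1/2) · (1 − 1/13) · (1 − 1/17) · (1 − 1/23)
       = 132158 · 4224/10166 = 54912.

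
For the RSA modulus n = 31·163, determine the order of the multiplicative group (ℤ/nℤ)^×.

φ(5053) = 5053 · (1 − 1/31) · (1 − 1/163)
       = 5053 · 4860/5053 = 4860.

4860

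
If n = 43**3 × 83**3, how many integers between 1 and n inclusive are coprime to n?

43868848884

φ(43^3) = 43^2·(43−1) = 1849·42 = 77658.
φ(83^3) = 83^2·(83−1) = 6889·82 = 564898.
Multiply: 77658 · 564898 = 43868848884.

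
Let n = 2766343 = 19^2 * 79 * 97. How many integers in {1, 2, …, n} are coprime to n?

2560896

φ(2766343) = 2766343 · (1 − 1/19) · (1 − 1/79) · (1 − 1/97)
       = 2766343 · 134784/145597 = 2560896.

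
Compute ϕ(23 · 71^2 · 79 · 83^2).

58045107120

φ(63099774833) = 63099774833 · (1 − 1/23) · (1 − 1/71) · (1 − 1/79) · (1 − 1/83)
       = 63099774833 · 9849840/10707581 = 58045107120.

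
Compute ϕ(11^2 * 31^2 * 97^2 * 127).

120029817600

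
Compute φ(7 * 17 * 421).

40320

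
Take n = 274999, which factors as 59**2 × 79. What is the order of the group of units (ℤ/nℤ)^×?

φ(274999) = 274999 · (1 − 1/59) · (1 − 1/79)
       = 274999 · 4524/4661 = 266916.

266916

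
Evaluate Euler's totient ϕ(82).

First factor: 82 = 2 × 41.
φ(82) = 82 · (1 − 1/2) · (1 − 1/41)
       = 82 · 40/82 = 40.

40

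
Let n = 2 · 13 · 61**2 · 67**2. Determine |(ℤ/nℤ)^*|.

194214240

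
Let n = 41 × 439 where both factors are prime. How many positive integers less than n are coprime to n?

φ(41) = 41 − 1 = 40.
φ(439) = 439 − 1 = 438.
φ(17999) = 40 × 438 = 17520.

17520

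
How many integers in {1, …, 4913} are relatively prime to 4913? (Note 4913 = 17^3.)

4624

φ(17^3) = 17^3 − 17^2 = 4913 − 289 = 4624.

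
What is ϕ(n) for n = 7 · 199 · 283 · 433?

φ(7) = 7 − 1 = 6.
φ(199) = 199 − 1 = 198.
φ(283) = 283 − 1 = 282.
φ(433) = 433 − 1 = 432.
φ(170696827) = 6 × 198 × 282 × 432 = 144726912.

144726912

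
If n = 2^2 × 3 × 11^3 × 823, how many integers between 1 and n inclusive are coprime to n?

φ(2^2) = 2^2 − 2^1 = 4 − 2 = 2.
φ(3) = 3 − 1 = 2.
φ(11^3) = 11^2·(11−1) = 121·10 = 1210.
φ(823) = 823 − 1 = 822.
φ(13144956) = 2 × 2 × 1210 × 822 = 3978480.

3978480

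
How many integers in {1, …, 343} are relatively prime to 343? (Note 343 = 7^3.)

φ(7^3) = 7^2·(7−1) = 49·6 = 294.

294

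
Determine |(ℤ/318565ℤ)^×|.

227136

First factor: 318565 = 5 × 13**3 × 29.
φ(318565) = 318565 · (1 − 1/5) · (1 − 1/13) · (1 − 1/29)
       = 318565 · 1344/1885 = 227136.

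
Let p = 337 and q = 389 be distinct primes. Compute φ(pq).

130368

φ(n) = (p − 1)(q − 1) = (337−1)(389−1) = 336·388 = 130368.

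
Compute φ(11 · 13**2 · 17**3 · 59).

φ(538862753) = 538862753 · (1 − 1/11) · (1 − 1/13) · (1 − 1/17) · (1 − 1/59)
       = 538862753 · 111360/143429 = 418379520.

418379520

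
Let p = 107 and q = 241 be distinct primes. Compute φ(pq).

φ(n) = (p − 1)(q − 1) = (107−1)(241−1) = 106·240 = 25440.

25440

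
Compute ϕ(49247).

Factor 49247: 49247 = 11^3 * 37.
φ(49247) = 49247 · (1 − 1/11) · (1 − 1/37)
       = 49247 · 360/407 = 43560.

43560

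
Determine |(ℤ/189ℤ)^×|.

108

Prime factorization: 189 = 3^3 · 7.
φ(189) = 189 · (1 − 1/3) · (1 − 1/7)
       = 189 · 12/21 = 108.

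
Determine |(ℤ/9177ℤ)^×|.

Factor 9177: 9177 = 3 × 7 × 19 × 23.
φ(3) = 3 − 1 = 2.
φ(7) = 7 − 1 = 6.
φ(19) = 19 − 1 = 18.
φ(23) = 23 − 1 = 22.
Since φ is multiplicative, φ(9177) = 2 · 6 · 18 · 22 = 4752.

4752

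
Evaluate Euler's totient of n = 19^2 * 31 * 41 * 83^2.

2793182400

φ(3160886759) = 3160886759 · (1 − 1/19) · (1 − 1/31) · (1 − 1/41) · (1 − 1/83)
       = 3160886759 · 1771200/2004367 = 2793182400.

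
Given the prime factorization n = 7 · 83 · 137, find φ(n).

66912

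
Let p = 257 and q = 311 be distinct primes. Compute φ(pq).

79360

φ(pq) = (p−1)(q−1) = 256 · 310 = 79360.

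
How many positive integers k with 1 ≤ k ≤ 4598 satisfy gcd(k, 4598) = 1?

1980

4598 = 2 · 11^2 · 19.
φ(4598) = 4598 · (1 − 1/2) · (1 − 1/11) · (1 − 1/19)
       = 4598 · 180/418 = 1980.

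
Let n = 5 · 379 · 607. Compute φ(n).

φ(1150265) = 1150265 · (1 − 1/5) · (1 − 1/379) · (1 − 1/607)
       = 1150265 · 916272/1150265 = 916272.

916272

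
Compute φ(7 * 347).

2076

φ(7) = 7 − 1 = 6.
φ(347) = 347 − 1 = 346.
Multiply: 6 · 346 = 2076.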